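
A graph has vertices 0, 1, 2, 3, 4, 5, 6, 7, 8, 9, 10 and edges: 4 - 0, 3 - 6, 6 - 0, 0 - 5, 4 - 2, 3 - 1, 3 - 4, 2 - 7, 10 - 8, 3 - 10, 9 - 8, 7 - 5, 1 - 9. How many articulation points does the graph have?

Removing 3 increases the component count from 1 to 2, so 3 is a cut vertex.
By contrast removing 1 leaves 1 component; it is not a cut vertex. No other vertex is a cut vertex either.

1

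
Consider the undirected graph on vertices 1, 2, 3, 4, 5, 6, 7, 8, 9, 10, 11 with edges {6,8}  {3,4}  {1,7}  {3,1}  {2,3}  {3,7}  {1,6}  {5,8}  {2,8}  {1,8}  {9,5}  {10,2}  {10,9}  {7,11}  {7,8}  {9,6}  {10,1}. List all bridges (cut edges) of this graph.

The edges on the cycle 10-9-5-8-2-10 are not bridges since each lies on that cycle.
But removing 4–3 disconnects 4 from 3; removing 7–11 disconnects 7 from 11 — these are bridges.

11-7, 3-4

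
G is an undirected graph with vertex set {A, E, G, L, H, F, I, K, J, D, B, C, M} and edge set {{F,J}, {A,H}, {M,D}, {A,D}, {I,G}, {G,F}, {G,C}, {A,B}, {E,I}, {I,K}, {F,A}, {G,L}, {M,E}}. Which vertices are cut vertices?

Removing A increases the component count from 1 to 3, so A is a cut vertex.
Removing F increases the component count from 1 to 2, so F is a cut vertex.
Removing G increases the component count from 1 to 3, so G is a cut vertex.
Likewise I is a cut vertex.
By contrast removing J leaves 1 component; it is not a cut vertex. No other vertex is a cut vertex either.

A, F, G, I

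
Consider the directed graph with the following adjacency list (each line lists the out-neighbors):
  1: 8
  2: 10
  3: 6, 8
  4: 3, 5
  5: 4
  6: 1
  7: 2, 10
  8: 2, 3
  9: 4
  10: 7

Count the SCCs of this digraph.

4

{1, 3, 6, 8} are all mutually reachable — one SCC of size 4.
{2, 7, 10} are all mutually reachable — one SCC of size 3.
{4, 5} are all mutually reachable — one SCC of size 2.
{9} is an SCC by itself.
That gives 4 strongly connected components.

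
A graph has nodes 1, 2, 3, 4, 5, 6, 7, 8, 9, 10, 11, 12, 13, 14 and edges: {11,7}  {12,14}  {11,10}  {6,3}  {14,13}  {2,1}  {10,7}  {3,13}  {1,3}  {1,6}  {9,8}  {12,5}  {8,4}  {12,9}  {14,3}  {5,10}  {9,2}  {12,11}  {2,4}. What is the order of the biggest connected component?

Starting from 1 we can reach 1, 2, 3, 4, 5, 6, 7, 8, 9, 10, 11, 12, 13, 14. That is one component of size 14.
The largest has 14 vertices.

14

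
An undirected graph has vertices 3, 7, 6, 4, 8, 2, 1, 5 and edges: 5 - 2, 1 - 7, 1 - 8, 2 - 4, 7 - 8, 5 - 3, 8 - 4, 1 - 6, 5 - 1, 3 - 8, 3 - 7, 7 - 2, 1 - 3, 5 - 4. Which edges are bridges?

The edges on the cycle 7-8-4-2-7 are not bridges since each lies on that cycle.
But removing 1 - 6 disconnects 1 from 6 — this is a bridge.

1-6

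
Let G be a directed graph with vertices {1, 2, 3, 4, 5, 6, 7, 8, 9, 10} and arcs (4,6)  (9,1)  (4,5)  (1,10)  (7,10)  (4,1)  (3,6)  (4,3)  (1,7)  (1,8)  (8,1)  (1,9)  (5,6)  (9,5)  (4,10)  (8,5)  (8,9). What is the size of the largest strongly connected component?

{1, 8, 9} are all mutually reachable — one SCC of size 3.
{2} is an SCC by itself.
{6} is an SCC by itself.
{5} is an SCC by itself.
{7} is an SCC by itself.
(and 3 more singleton SCCs)
The largest has 3 vertices.

3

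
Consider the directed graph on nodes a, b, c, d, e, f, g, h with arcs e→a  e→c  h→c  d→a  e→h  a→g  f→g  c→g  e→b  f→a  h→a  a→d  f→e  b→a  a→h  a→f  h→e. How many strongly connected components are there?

3

{a, b, d, e, f, h} are all mutually reachable — one SCC of size 6.
{c} is an SCC by itself.
{g} is an SCC by itself.
That gives 3 strongly connected components.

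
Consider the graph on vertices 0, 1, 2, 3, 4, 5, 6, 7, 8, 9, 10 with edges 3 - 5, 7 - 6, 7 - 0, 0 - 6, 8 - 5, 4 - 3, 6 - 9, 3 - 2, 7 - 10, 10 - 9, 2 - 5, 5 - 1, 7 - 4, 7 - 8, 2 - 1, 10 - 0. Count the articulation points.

1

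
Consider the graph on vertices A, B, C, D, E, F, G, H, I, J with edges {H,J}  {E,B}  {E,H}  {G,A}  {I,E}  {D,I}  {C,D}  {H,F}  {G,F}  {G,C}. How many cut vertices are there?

3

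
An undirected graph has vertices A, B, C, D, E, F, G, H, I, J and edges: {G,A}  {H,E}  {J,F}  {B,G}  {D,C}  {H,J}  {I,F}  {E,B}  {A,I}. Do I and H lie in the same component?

From I we can reach A, B, E, F, G, H, I, J, which includes H.

Yes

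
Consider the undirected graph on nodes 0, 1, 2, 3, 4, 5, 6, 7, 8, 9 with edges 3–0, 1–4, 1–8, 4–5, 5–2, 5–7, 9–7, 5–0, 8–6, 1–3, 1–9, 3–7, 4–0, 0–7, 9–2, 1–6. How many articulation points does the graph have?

1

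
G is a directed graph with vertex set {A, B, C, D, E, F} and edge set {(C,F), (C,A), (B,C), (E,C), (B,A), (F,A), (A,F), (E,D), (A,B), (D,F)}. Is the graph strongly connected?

There is no directed path from F to E, so the graph is not strongly connected.

No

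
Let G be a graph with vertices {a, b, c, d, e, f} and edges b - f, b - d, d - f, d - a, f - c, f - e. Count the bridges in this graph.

The edges on the cycle b-d-f-b are not bridges since each lies on that cycle.
But removing f - e disconnects f from e; removing d - a disconnects d from a; removing f - c disconnects f from c — these are bridges.
That makes 3 bridges.

3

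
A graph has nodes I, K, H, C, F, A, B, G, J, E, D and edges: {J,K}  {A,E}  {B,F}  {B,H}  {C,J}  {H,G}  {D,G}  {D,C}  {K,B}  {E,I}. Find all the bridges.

The edges on the cycle D-C-J-K-B-H-G-D are not bridges since each lies on that cycle.
But removing A—E disconnects A from E; removing E—I disconnects E from I; removing B—F disconnects B from F — these are bridges.

A-E, B-F, E-I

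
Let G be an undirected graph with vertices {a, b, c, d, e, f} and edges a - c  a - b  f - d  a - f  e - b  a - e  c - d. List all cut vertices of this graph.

a

Removing a increases the component count from 1 to 2, so a is a cut vertex.
By contrast removing b leaves 1 component; it is not a cut vertex. No other vertex is a cut vertex either.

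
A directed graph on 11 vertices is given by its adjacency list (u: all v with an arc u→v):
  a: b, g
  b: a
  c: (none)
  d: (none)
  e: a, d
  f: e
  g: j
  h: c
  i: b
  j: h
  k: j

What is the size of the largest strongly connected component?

{a, b} are all mutually reachable — one SCC of size 2.
{f} is an SCC by itself.
{d} is an SCC by itself.
{g} is an SCC by itself.
{i} is an SCC by itself.
(and 5 more singleton SCCs)
The largest has 2 vertices.

2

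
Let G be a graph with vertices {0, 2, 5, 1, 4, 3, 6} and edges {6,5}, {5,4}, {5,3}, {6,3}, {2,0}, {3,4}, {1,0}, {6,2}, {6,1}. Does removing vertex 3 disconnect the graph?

No

Deleting 3 leaves 1 component (was 1) (its neighbors 4, 5, 6 remain connected to each other), so 3 is not a cut vertex.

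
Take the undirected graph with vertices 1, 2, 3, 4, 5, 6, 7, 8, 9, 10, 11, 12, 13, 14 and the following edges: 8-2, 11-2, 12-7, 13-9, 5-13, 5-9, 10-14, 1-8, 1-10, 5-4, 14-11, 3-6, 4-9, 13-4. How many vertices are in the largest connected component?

Starting from 3 we can reach 3, 6. That is one component of size 2.
Starting from 7 we can reach 7, 12. That is one component of size 2.
Starting from 4 we can reach 4, 5, 9, 13. That is one component of size 4.
Starting from 1 we can reach 1, 2, 8, 10, 11, 14. That is one component of size 6.
The largest has 6 vertices.

6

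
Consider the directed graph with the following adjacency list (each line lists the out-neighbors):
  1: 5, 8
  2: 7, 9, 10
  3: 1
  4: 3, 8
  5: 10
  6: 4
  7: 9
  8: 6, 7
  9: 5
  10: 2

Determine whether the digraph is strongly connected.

There is no directed path from 7 to 4, so the graph is not strongly connected.

No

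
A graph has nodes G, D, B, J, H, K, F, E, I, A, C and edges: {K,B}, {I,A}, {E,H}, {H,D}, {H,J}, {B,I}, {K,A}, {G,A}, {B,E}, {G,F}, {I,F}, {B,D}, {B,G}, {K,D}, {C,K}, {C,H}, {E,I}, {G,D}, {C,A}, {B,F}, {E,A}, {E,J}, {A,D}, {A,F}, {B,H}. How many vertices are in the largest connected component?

11

Starting from A we can reach A, B, C, D, E, F, G, H, I, J, K. That is one component of size 11.
The largest has 11 vertices.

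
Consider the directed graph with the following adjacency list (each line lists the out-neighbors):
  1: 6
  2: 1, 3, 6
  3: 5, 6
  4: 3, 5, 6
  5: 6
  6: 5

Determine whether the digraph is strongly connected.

No

There is no directed path from 6 to 3, so the graph is not strongly connected.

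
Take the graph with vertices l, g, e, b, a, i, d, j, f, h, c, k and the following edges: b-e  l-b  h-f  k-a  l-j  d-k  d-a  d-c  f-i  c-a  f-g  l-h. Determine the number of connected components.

2

Starting from a we can reach a, c, d, k. That is one component of size 4.
Starting from b we can reach b, e, f, g, h, i, j, l. That is one component of size 8.
Total: 2 components.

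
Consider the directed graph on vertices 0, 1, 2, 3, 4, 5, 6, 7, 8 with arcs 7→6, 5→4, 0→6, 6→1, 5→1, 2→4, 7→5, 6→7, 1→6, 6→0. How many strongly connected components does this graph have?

5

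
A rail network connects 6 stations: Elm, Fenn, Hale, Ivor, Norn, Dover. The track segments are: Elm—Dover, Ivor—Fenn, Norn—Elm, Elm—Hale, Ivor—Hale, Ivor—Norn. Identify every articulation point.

Elm, Ivor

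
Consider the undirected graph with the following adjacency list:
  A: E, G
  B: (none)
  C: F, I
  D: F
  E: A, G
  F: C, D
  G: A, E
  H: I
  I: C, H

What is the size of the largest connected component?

B is isolated — a component by itself.
Starting from A we can reach A, E, G. That is one component of size 3.
Starting from C we can reach C, D, F, H, I. That is one component of size 5.
The largest has 5 vertices.

5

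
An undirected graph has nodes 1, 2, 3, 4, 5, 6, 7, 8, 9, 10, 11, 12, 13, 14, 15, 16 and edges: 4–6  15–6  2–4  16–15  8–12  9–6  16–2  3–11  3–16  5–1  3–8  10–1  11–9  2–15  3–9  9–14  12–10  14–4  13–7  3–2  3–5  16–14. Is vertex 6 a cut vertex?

No

Deleting 6 leaves 2 components (was 2), so 6 is not a cut vertex.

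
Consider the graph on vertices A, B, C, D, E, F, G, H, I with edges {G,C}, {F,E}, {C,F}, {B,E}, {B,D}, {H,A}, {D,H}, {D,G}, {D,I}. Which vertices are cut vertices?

Removing D increases the component count from 1 to 3, so D is a cut vertex.
Removing H increases the component count from 1 to 2, so H is a cut vertex.
By contrast removing G leaves 1 component; it is not a cut vertex. No other vertex is a cut vertex either.

D, H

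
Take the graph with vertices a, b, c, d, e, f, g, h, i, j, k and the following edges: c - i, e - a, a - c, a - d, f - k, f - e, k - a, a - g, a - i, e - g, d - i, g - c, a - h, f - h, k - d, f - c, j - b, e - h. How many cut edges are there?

1

The edges on the cycle f-k-d-i-c-g-a-e-f are not bridges since each lies on that cycle.
But removing j - b disconnects j from b — this is a bridge.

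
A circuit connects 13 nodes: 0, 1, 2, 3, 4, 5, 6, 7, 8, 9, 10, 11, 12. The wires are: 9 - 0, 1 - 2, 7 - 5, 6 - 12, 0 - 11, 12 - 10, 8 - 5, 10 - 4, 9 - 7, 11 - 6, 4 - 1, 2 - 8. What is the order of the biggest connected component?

3 is isolated — a component by itself.
Starting from 0 we can reach 0, 1, 2, 4, 5, 6, 7, 8, 9, 10, 11, 12. That is one component of size 12.
The largest has 12 vertices.

12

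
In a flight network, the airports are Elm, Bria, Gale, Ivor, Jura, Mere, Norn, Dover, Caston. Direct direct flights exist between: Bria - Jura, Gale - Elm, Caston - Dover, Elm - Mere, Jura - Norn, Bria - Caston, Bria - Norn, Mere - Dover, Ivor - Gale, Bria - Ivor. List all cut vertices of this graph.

Bria

Removing Bria increases the component count from 1 to 2, so Bria is a cut vertex.
By contrast removing Dover leaves 1 component; it is not a cut vertex. No other vertex is a cut vertex either.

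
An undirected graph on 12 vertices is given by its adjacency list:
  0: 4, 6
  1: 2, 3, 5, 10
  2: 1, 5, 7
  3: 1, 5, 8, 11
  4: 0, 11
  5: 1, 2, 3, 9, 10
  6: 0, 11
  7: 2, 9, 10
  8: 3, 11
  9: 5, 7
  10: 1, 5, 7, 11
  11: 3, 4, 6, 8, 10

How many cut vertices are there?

Removing 11 increases the component count from 1 to 2, so 11 is a cut vertex.
By contrast removing 10 leaves 1 component; it is not a cut vertex. No other vertex is a cut vertex either.

1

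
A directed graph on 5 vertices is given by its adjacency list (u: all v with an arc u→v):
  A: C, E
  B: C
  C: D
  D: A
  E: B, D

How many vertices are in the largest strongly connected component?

{A, B, C, D, E} are all mutually reachable — one SCC of size 5.
The largest has 5 vertices.

5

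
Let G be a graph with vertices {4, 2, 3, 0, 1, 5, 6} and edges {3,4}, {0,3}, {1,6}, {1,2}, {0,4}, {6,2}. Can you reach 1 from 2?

Yes

From 2 we can reach 1, 2, 6, which includes 1.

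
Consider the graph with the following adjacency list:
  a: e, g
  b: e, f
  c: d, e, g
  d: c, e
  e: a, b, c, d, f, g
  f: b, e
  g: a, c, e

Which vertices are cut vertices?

e

Removing e increases the component count from 1 to 2, so e is a cut vertex.
By contrast removing b leaves 1 component; it is not a cut vertex. No other vertex is a cut vertex either.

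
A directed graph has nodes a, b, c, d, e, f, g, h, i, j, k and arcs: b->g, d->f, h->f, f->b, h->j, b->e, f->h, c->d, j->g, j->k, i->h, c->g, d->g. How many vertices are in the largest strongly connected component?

2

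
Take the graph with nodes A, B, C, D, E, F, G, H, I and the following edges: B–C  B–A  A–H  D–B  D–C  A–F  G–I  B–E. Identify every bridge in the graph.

A-B, A-F, A-H, B-E, G-I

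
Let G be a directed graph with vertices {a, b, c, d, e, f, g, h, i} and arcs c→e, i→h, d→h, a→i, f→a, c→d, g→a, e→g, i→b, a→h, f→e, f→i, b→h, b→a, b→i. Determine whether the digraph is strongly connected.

No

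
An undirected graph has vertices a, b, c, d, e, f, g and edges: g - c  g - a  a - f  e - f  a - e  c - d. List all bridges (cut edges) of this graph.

a-g, c-d, c-g

The edges on the cycle a-e-f-a are not bridges since each lies on that cycle.
But removing g - a disconnects g from a; removing d - c disconnects d from c; removing c - g disconnects c from g — these are bridges.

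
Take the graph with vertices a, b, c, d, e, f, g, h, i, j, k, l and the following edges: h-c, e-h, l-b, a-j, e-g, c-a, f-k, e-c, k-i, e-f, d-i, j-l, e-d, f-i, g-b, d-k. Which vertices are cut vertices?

e

Removing e increases the component count from 1 to 2, so e is a cut vertex.
By contrast removing a leaves 1 component; it is not a cut vertex. No other vertex is a cut vertex either.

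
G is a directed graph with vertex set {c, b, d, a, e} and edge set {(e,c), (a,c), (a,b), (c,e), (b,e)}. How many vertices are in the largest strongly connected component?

{c, e} are all mutually reachable — one SCC of size 2.
{d} is an SCC by itself.
{a} is an SCC by itself.
{b} is an SCC by itself.
The largest has 2 vertices.

2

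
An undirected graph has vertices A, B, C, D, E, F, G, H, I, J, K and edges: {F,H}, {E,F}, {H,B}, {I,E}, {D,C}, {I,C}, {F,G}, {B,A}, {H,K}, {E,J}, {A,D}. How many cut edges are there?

The edges on the cycle I-E-F-H-B-A-D-C-I are not bridges since each lies on that cycle.
But removing J—E disconnects J from E; removing G—F disconnects G from F; removing K—H disconnects K from H — these are bridges.
That makes 3 bridges.

3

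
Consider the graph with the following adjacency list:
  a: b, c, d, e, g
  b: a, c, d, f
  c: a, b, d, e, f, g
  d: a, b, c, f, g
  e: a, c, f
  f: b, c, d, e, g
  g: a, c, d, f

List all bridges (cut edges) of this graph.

none

The edges on the cycle f-d-c-f are not bridges since each lies on that cycle.
Every edge lies on some cycle, so there are no bridges.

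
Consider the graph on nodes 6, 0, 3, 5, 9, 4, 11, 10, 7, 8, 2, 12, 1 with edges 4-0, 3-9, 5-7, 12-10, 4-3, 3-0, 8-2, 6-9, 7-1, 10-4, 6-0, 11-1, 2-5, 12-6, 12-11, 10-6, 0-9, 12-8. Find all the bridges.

none

The edges on the cycle 12-8-2-5-7-1-11-12 are not bridges since each lies on that cycle.
Every edge lies on some cycle, so there are no bridges.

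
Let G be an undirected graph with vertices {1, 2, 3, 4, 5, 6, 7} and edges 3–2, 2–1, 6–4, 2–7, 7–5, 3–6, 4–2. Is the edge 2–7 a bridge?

Removing 2–7 leaves no path between 2 and 7: the component count goes from 1 to 2. So it is a bridge.

Yes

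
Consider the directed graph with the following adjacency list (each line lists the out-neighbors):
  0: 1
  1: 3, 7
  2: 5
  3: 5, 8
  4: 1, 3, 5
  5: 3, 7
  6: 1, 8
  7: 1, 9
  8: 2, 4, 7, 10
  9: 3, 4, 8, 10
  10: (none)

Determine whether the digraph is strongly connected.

No

There is no directed path from 0 to 6, so the graph is not strongly connected.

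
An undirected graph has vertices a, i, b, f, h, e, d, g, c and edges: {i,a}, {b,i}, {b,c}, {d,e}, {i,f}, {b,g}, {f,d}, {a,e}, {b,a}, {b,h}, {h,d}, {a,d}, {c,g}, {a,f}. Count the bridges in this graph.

0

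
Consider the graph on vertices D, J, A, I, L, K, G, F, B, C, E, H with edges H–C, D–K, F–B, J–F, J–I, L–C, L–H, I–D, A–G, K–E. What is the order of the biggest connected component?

7

Starting from A we can reach A, G. That is one component of size 2.
Starting from C we can reach C, H, L. That is one component of size 3.
Starting from B we can reach B, D, E, F, I, J, K. That is one component of size 7.
The largest has 7 vertices.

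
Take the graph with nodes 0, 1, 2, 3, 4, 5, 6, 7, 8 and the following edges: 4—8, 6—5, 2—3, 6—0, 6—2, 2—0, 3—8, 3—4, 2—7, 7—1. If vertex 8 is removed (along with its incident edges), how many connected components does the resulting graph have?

1

With 8 gone, the remaining components are: {0, 1, 2, 3, 4, 5, 6, 7}.
That is 1 component.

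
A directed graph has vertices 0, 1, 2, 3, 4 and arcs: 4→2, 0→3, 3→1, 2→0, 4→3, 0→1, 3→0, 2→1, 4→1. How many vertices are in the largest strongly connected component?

2

{0, 3} are all mutually reachable — one SCC of size 2.
{1} is an SCC by itself.
{4} is an SCC by itself.
{2} is an SCC by itself.
The largest has 2 vertices.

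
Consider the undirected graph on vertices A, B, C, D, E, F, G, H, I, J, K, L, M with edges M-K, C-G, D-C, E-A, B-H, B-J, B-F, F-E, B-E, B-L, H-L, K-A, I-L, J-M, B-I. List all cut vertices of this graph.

Removing B increases the component count from 2 to 3, so B is a cut vertex.
Removing C increases the component count from 2 to 3, so C is a cut vertex.
By contrast removing L leaves 2 components; it is not a cut vertex. No other vertex is a cut vertex either.

B, C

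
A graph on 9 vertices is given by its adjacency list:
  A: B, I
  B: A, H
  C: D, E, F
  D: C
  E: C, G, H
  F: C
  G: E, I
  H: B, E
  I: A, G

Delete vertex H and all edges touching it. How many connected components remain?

1

With H gone, the remaining components are: {A, B, C, D, E, F, G, I}.
That is 1 component.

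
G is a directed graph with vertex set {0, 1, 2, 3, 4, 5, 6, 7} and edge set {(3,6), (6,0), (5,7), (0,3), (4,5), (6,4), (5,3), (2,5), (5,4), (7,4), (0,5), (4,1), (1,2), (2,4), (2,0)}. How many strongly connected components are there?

{0, 1, 2, 3, 4, 5, 6, 7} are all mutually reachable — one SCC of size 8.
That gives 1 strongly connected component.

1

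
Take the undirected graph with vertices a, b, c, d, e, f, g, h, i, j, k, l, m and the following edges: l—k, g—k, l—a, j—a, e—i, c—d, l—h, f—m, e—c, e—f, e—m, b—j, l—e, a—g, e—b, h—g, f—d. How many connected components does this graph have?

1

Starting from a we can reach a, b, c, d, e, f, g, h, i, j, k, l, m. That is one component of size 13.
Total: 1 component.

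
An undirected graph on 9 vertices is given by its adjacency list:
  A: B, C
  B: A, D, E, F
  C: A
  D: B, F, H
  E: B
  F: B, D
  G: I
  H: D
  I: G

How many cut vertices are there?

Removing A increases the component count from 2 to 3, so A is a cut vertex.
Removing B increases the component count from 2 to 4, so B is a cut vertex.
Removing D increases the component count from 2 to 3, so D is a cut vertex.
By contrast removing F leaves 2 components; it is not a cut vertex. No other vertex is a cut vertex either.

3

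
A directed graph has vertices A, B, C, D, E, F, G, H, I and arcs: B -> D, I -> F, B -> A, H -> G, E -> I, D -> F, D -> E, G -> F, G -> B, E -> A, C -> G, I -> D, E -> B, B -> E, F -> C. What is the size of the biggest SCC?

7

{B, C, D, E, F, G, I} are all mutually reachable — one SCC of size 7.
{A} is an SCC by itself.
{H} is an SCC by itself.
The largest has 7 vertices.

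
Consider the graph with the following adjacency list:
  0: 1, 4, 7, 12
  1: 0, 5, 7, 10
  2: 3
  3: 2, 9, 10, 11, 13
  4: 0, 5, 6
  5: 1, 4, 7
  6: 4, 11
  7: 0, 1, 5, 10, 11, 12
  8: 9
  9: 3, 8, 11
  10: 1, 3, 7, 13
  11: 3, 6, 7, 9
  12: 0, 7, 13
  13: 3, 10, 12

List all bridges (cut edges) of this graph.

The edges on the cycle 11-6-4-0-7-11 are not bridges since each lies on that cycle.
But removing 8-9 disconnects 8 from 9; removing 2-3 disconnects 2 from 3 — these are bridges.

2-3, 8-9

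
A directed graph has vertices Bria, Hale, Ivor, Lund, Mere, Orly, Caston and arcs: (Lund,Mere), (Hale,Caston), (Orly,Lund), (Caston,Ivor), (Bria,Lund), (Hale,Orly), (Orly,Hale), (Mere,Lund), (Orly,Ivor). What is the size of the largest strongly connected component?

2

{Hale, Orly} are all mutually reachable — one SCC of size 2.
{Lund, Mere} are all mutually reachable — one SCC of size 2.
{Ivor} is an SCC by itself.
{Caston} is an SCC by itself.
{Bria} is an SCC by itself.
The largest has 2 vertices.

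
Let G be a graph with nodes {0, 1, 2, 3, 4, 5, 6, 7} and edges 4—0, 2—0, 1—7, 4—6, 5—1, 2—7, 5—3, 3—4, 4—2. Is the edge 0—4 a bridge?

No

After removing 0—4, the path 0-2-4 still connects them, so the edge is not a bridge.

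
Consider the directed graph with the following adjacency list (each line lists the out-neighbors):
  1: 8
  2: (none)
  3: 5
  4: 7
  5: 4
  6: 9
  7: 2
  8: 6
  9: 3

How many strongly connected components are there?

9

{8} is an SCC by itself.
{1} is an SCC by itself.
{2} is an SCC by itself.
{3} is an SCC by itself.
{5} is an SCC by itself.
(and 4 more singleton SCCs)
That gives 9 strongly connected components.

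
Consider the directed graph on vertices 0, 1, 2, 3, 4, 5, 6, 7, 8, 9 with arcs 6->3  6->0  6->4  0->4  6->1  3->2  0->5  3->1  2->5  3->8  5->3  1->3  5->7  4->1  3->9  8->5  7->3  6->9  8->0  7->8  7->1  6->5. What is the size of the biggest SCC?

8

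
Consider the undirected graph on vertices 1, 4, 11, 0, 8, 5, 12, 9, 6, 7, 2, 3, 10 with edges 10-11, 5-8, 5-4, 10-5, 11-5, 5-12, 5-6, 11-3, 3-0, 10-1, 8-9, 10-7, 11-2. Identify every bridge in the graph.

0-3, 1-10, 10-7, 11-2, 11-3, 12-5, 4-5, 5-6, 5-8, 8-9

The edges on the cycle 10-11-5-10 are not bridges since each lies on that cycle.
But removing 4-5 disconnects 4 from 5; removing 9-8 disconnects 9 from 8; removing 11-2 disconnects 11 from 2; removing 5-12 disconnects 5 from 12 — these are bridges.
In total 10 edges are bridges.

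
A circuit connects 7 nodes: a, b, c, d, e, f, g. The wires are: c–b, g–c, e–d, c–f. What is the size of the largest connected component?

4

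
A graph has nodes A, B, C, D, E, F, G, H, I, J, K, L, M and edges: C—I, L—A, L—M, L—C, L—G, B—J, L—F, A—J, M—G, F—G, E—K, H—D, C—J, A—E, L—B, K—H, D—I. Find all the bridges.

The edges on the cycle L-A-E-K-H-D-I-C-L are not bridges since each lies on that cycle.
Every edge lies on some cycle, so there are no bridges.

none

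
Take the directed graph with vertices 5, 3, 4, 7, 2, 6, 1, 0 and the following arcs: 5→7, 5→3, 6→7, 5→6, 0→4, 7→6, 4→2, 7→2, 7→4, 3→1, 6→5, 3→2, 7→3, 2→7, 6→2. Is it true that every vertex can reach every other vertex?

No

There is no directed path from 4 to 0, so the graph is not strongly connected.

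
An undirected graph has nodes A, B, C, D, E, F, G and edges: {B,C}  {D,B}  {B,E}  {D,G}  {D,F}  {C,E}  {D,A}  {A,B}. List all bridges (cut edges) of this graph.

D-F, D-G

The edges on the cycle B-C-E-B are not bridges since each lies on that cycle.
But removing G - D disconnects G from D; removing F - D disconnects F from D — these are bridges.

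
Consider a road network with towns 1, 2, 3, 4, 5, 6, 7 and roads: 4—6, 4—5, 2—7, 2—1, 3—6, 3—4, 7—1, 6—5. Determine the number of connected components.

Starting from 1 we can reach 1, 2, 7. That is one component of size 3.
Starting from 3 we can reach 3, 4, 5, 6. That is one component of size 4.
Total: 2 components.

2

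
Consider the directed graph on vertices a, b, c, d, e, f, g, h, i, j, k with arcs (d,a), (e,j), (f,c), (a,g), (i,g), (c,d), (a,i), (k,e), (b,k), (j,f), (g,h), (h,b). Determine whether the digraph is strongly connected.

Yes

From b we can reach every vertex (a, b, c, d, e, f, g, h, i, j, k), and every vertex can reach b (a, b, c, d, e, f, g, h, i, j, k). So the whole graph is one strongly connected component.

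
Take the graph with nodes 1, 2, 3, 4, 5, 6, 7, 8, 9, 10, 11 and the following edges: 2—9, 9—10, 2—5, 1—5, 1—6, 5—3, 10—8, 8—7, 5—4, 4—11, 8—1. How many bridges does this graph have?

5

The edges on the cycle 2-9-10-8-1-5-2 are not bridges since each lies on that cycle.
But removing 1—6 disconnects 1 from 6; removing 8—7 disconnects 8 from 7; removing 4—11 disconnects 4 from 11; removing 3—5 disconnects 3 from 5 — these are bridges.
In total 5 edges are bridges.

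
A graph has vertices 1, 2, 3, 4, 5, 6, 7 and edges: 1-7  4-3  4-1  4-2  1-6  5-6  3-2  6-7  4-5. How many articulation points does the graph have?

Removing 4 increases the component count from 1 to 2, so 4 is a cut vertex.
By contrast removing 2 leaves 1 component; it is not a cut vertex. No other vertex is a cut vertex either.

1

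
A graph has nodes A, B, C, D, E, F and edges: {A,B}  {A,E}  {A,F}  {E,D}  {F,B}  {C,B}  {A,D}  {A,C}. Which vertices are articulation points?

Removing A increases the component count from 1 to 2, so A is a cut vertex.
By contrast removing F leaves 1 component; it is not a cut vertex. No other vertex is a cut vertex either.

A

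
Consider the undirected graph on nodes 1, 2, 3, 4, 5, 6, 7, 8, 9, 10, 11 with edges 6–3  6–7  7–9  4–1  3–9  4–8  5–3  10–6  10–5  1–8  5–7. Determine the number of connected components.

2 is isolated — a component by itself.
11 is isolated — a component by itself.
Starting from 1 we can reach 1, 4, 8. That is one component of size 3.
Starting from 3 we can reach 3, 5, 6, 7, 9, 10. That is one component of size 6.
Total: 4 components.

4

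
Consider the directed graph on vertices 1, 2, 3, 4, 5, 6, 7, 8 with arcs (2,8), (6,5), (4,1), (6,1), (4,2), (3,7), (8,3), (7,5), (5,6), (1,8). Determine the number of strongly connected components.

3

{1, 3, 5, 6, 7, 8} are all mutually reachable — one SCC of size 6.
{4} is an SCC by itself.
{2} is an SCC by itself.
That gives 3 strongly connected components.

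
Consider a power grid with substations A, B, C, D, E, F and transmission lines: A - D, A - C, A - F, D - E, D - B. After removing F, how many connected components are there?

1

With F gone, the remaining components are: {A, B, C, D, E}.
That is 1 component.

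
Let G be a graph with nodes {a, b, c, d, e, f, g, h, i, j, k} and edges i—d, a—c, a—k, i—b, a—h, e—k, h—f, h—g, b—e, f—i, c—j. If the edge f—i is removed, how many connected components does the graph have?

1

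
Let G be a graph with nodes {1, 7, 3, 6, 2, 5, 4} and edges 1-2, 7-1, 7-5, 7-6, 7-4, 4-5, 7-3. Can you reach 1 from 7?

Yes

From 7 we can reach 1, 2, 3, 4, 5, 6, 7, which includes 1.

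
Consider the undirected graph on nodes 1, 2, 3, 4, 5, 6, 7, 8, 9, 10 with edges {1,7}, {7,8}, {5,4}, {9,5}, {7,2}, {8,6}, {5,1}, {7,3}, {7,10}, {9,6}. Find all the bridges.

10-7, 2-7, 3-7, 4-5

The edges on the cycle 9-5-1-7-8-6-9 are not bridges since each lies on that cycle.
But removing 10 - 7 disconnects 10 from 7; removing 7 - 3 disconnects 7 from 3; removing 5 - 4 disconnects 5 from 4; removing 7 - 2 disconnects 7 from 2 — these are bridges.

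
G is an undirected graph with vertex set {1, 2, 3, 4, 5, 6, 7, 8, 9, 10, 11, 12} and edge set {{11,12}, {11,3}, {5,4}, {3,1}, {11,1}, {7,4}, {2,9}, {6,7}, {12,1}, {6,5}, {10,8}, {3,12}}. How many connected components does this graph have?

4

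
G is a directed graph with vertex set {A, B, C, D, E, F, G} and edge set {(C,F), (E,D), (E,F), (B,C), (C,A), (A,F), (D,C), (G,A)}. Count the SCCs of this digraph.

{B} is an SCC by itself.
{F} is an SCC by itself.
{A} is an SCC by itself.
{C} is an SCC by itself.
{E} is an SCC by itself.
(and 2 more singleton SCCs)
That gives 7 strongly connected components.

7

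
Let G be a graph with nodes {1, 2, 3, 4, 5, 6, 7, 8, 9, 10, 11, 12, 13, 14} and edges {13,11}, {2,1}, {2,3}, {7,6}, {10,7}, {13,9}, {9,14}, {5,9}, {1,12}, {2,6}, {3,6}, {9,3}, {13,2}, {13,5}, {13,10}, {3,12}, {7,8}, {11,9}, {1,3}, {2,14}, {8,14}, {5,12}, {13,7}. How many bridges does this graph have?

0

The edges on the cycle 13-10-7-8-14-2-13 are not bridges since each lies on that cycle.
Every edge lies on some cycle, so there are no bridges.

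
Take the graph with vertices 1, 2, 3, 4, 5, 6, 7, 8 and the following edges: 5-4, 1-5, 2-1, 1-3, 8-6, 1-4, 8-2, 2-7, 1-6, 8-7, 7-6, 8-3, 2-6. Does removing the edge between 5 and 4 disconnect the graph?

After removing 5-4, the path 5-1-4 still connects them, so the edge is not a bridge.

No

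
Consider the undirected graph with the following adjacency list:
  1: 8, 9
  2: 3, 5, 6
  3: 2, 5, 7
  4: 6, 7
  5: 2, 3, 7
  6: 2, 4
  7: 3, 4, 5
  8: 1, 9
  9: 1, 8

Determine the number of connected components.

2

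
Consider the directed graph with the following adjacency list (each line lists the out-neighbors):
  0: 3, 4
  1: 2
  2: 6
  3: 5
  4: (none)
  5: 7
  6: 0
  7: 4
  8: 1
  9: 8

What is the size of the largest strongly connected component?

1

{8} is an SCC by itself.
{4} is an SCC by itself.
{6} is an SCC by itself.
{9} is an SCC by itself.
{3} is an SCC by itself.
(and 5 more singleton SCCs)
The largest has 1 vertex.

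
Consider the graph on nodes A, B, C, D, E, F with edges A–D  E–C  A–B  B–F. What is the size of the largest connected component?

Starting from C we can reach C, E. That is one component of size 2.
Starting from A we can reach A, B, D, F. That is one component of size 4.
The largest has 4 vertices.

4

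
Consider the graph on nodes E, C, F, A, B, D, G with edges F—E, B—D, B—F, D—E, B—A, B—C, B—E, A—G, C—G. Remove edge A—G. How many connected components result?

1

A and G are still connected via A-B-C-G, so the component count stays at 1.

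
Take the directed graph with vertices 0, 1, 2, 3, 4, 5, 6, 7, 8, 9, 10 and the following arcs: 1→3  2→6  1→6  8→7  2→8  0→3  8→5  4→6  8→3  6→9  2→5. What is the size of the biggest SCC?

{5} is an SCC by itself.
{6} is an SCC by itself.
{10} is an SCC by itself.
{3} is an SCC by itself.
{1} is an SCC by itself.
(and 6 more singleton SCCs)
The largest has 1 vertex.

1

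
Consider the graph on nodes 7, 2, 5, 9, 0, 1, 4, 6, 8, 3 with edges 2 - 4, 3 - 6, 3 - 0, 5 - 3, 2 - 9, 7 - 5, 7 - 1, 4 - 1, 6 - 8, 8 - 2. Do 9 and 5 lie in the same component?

From 9 we can reach 0, 1, 2, 3, 4, 5, 6, 7, 8, 9, which includes 5.

Yes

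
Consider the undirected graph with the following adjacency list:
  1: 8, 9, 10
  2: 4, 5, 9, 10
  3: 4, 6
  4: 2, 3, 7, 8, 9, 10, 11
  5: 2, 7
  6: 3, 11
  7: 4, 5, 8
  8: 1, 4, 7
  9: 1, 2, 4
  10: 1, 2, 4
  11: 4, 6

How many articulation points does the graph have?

1

Removing 4 increases the component count from 1 to 2, so 4 is a cut vertex.
By contrast removing 10 leaves 1 component; it is not a cut vertex. No other vertex is a cut vertex either.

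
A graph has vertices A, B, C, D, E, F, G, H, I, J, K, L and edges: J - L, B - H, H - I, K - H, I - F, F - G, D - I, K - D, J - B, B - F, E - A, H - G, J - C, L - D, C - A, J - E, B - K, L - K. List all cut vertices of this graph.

J

Removing J increases the component count from 1 to 2, so J is a cut vertex.
By contrast removing C leaves 1 component; it is not a cut vertex. No other vertex is a cut vertex either.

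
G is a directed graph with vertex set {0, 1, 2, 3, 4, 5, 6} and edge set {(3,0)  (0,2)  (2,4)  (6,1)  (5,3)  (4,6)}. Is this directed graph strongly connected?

No

There is no directed path from 2 to 5, so the graph is not strongly connected.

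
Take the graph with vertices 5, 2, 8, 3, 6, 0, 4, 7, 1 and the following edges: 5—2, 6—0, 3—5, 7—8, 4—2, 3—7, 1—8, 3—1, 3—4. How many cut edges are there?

1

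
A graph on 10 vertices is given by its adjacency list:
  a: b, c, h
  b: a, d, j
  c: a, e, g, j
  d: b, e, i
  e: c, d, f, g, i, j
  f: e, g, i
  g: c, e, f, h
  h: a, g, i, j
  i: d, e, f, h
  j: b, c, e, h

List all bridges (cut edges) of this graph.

none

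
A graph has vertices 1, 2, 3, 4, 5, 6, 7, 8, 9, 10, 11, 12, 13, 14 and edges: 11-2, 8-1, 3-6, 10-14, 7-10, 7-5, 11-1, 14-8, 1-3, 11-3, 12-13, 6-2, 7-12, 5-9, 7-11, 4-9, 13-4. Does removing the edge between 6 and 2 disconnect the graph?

No

After removing 6-2, the path 6-3-11-2 still connects them, so the edge is not a bridge.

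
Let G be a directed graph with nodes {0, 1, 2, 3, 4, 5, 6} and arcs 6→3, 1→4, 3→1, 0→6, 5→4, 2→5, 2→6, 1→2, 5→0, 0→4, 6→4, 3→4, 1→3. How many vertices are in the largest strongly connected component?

6

{0, 1, 2, 3, 5, 6} are all mutually reachable — one SCC of size 6.
{4} is an SCC by itself.
The largest has 6 vertices.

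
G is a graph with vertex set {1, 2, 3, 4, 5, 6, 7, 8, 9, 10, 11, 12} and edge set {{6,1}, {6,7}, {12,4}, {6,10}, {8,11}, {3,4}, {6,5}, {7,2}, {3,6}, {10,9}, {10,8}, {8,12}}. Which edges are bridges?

1-6, 10-9, 11-8, 2-7, 5-6, 6-7

The edges on the cycle 3-6-10-8-12-4-3 are not bridges since each lies on that cycle.
But removing 6-5 disconnects 6 from 5; removing 6-1 disconnects 6 from 1; removing 10-9 disconnects 10 from 9; removing 2-7 disconnects 2 from 7 — these are bridges.
In total 6 edges are bridges.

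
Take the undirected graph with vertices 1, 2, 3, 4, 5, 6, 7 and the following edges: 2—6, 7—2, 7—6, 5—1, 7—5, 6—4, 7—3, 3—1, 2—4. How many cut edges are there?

The edges on the cycle 7-5-1-3-7 are not bridges since each lies on that cycle.
Every edge lies on some cycle, so there are no bridges.

0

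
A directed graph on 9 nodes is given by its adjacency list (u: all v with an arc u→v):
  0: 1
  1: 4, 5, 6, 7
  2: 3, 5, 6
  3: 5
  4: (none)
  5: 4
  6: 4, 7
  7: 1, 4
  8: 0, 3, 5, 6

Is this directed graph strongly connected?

There is no directed path from 8 to 2, so the graph is not strongly connected.

No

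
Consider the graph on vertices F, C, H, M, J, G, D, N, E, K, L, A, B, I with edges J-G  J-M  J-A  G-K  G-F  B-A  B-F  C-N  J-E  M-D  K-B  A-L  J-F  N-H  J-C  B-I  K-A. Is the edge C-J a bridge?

Removing C-J leaves no path between C and J: the component count goes from 1 to 2. So it is a bridge.

Yes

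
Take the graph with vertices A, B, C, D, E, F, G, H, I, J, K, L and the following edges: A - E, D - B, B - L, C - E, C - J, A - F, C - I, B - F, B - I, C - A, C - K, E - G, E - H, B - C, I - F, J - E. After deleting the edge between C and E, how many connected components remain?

1

C and E are still connected via C-J-E, so the component count stays at 1.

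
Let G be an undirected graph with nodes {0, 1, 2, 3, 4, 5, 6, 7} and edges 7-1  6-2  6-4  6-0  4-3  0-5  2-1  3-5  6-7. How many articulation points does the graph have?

1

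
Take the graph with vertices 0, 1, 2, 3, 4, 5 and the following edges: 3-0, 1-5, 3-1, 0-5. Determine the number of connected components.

4 is isolated — a component by itself.
2 is isolated — a component by itself.
Starting from 0 we can reach 0, 1, 3, 5. That is one component of size 4.
Total: 3 components.

3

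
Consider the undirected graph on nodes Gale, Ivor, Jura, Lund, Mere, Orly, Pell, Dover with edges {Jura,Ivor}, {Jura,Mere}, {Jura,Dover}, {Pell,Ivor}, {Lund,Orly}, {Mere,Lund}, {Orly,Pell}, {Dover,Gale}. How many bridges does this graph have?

2

The edges on the cycle Jura-Mere-Lund-Orly-Pell-Ivor-Jura are not bridges since each lies on that cycle.
But removing Dover–Gale disconnects Dover from Gale; removing Jura–Dover disconnects Jura from Dover — these are bridges.
That makes 2 bridges.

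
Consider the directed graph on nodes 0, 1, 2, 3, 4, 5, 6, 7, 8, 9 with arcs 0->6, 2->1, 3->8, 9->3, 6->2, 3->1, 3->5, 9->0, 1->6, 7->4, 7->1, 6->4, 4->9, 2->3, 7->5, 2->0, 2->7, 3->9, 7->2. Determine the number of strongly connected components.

{0, 1, 2, 3, 4, 6, 7, 9} are all mutually reachable — one SCC of size 8.
{5} is an SCC by itself.
{8} is an SCC by itself.
That gives 3 strongly connected components.

3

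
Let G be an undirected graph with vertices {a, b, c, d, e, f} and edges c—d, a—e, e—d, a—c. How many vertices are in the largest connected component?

f is isolated — a component by itself.
b is isolated — a component by itself.
Starting from a we can reach a, c, d, e. That is one component of size 4.
The largest has 4 vertices.

4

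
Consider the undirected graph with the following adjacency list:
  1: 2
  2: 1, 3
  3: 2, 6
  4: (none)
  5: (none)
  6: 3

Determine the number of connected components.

5 is isolated — a component by itself.
4 is isolated — a component by itself.
Starting from 1 we can reach 1, 2, 3, 6. That is one component of size 4.
Total: 3 components.

3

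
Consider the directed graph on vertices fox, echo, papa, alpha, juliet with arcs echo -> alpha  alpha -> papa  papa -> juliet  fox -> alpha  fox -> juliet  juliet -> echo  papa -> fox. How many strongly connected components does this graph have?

{fox, echo, papa, alpha, juliet} are all mutually reachable — one SCC of size 5.
That gives 1 strongly connected component.

1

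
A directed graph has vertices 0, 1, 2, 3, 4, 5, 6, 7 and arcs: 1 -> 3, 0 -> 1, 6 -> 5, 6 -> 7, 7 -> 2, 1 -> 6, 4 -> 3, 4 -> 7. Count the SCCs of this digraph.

8

{3} is an SCC by itself.
{4} is an SCC by itself.
{7} is an SCC by itself.
{5} is an SCC by itself.
{0} is an SCC by itself.
(and 3 more singleton SCCs)
That gives 8 strongly connected components.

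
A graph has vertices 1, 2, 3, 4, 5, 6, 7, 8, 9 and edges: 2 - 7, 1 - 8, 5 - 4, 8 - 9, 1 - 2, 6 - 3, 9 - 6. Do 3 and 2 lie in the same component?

From 3 we can reach 1, 2, 3, 6, 7, 8, 9, which includes 2.

Yes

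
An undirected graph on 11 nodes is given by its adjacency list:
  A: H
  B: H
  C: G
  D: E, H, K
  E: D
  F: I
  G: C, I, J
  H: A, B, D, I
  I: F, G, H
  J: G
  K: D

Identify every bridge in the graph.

A-H, B-H, C-G, D-E, D-H, D-K, F-I, G-I, G-J, H-I

removing B-H disconnects B from H; removing D-H disconnects D from H; removing A-H disconnects A from H; removing E-D disconnects E from D — these are bridges.
In total 10 edges are bridges.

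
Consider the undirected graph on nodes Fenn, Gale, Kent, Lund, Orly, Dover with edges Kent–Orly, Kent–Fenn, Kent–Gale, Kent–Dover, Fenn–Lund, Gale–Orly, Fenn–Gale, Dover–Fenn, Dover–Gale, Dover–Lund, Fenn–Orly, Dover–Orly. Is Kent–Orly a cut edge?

No

After removing Kent–Orly, the path Kent-Dover-Orly still connects them, so the edge is not a bridge.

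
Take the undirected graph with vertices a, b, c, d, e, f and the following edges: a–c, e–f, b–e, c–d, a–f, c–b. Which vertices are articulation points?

c

Removing c increases the component count from 1 to 2, so c is a cut vertex.
By contrast removing e leaves 1 component; it is not a cut vertex. No other vertex is a cut vertex either.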